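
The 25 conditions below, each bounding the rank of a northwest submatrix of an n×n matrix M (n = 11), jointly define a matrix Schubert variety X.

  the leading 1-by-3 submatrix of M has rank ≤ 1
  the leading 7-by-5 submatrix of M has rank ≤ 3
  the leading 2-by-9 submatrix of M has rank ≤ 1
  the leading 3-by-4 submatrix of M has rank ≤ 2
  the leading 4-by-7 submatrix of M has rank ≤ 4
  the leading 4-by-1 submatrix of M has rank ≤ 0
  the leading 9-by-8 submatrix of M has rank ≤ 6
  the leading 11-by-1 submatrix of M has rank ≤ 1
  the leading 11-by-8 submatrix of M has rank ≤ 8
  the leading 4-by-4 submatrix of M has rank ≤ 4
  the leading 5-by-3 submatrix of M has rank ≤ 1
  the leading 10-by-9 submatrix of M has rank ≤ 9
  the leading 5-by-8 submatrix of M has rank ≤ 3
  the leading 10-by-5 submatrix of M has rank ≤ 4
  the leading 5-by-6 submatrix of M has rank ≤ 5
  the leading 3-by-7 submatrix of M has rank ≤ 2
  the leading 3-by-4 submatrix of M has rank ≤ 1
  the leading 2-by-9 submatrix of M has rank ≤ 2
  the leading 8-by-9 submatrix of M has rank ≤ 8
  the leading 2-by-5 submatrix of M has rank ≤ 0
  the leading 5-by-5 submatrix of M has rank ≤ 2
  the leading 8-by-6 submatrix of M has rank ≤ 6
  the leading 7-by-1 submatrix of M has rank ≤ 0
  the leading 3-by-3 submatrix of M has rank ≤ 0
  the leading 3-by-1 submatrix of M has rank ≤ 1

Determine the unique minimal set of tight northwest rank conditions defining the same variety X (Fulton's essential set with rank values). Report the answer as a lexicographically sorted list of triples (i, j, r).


Recovering R(i,j) via the rank-extension bound from the 25 conditions:

  0 | 0 | 0 | 0 | 0 | 1 | 1 | 1 | 1 | 1 | 1
  0 | 0 | 0 | 0 | 0 | 1 | 1 | 1 | 1 | 2 | 2
  0 | 0 | 0 | 1 | 1 | 2 | 2 | 2 | 2 | 3 | 3
  0 | 1 | 1 | 2 | 2 | 3 | 3 | 3 | 3 | 4 | 4
  0 | 1 | 1 | 2 | 2 | 3 | 3 | 3 | 4 | 5 | 5
  0 | 1 | 2 | 3 | 3 | 4 | 4 | 4 | 5 | 6 | 6
  0 | 1 | 2 | 3 | 3 | 4 | 5 | 5 | 6 | 7 | 7
  1 | 2 | 3 | 4 | 4 | 5 | 6 | 6 | 7 | 8 | 8
  1 | 2 | 3 | 4 | 4 | 5 | 6 | 6 | 7 | 8 | 9
  1 | 2 | 3 | 4 | 4 | 5 | 6 | 7 | 8 | 9 | 10
  1 | 2 | 3 | 4 | 5 | 6 | 7 | 8 | 9 | 10 | 11

second differences of R give the permutation w = (6, 10, 4, 2, 9, 3, 7, 1, 11, 8, 5).

Fulton essential set (10 of the 28 Rothe cells):

[(2, 5, 0), (2, 9, 1), (3, 3, 0), (5, 3, 1), (5, 5, 2), (5, 8, 3), (7, 1, 0), (7, 5, 3), (9, 8, 6), (10, 5, 4)]


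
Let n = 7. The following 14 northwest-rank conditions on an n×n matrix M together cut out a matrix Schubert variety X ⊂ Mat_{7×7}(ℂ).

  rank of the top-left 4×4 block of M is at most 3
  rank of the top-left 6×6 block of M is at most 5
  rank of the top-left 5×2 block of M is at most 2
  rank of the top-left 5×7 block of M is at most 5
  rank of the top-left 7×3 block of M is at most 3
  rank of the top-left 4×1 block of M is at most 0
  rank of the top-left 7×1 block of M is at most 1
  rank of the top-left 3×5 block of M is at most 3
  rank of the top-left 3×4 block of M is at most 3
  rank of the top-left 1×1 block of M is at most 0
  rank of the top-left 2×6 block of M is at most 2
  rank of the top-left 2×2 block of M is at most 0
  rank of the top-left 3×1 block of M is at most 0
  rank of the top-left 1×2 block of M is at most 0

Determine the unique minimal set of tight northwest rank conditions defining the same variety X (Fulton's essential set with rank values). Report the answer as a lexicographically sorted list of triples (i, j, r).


Recovering R(i,j) via the rank-extension bound from the 14 conditions:

  i=1: 0  0  1  1  1  1  1
  i=2: 0  0  1  2  2  2  2
  i=3: 0  1  2  3  3  3  3
  i=4: 0  1  2  3  4  4  4
  i=5: 1  2  3  4  5  5  5
  i=6: 1  2  3  4  5  5  6
  i=7: 1  2  3  4  5  6  7

the unique w with this rank table is (3, 4, 2, 5, 1, 7, 6).

|D(w)|=7, |Ess(w)|=3:

[(2, 2, 0), (4, 1, 0), (6, 6, 5)]


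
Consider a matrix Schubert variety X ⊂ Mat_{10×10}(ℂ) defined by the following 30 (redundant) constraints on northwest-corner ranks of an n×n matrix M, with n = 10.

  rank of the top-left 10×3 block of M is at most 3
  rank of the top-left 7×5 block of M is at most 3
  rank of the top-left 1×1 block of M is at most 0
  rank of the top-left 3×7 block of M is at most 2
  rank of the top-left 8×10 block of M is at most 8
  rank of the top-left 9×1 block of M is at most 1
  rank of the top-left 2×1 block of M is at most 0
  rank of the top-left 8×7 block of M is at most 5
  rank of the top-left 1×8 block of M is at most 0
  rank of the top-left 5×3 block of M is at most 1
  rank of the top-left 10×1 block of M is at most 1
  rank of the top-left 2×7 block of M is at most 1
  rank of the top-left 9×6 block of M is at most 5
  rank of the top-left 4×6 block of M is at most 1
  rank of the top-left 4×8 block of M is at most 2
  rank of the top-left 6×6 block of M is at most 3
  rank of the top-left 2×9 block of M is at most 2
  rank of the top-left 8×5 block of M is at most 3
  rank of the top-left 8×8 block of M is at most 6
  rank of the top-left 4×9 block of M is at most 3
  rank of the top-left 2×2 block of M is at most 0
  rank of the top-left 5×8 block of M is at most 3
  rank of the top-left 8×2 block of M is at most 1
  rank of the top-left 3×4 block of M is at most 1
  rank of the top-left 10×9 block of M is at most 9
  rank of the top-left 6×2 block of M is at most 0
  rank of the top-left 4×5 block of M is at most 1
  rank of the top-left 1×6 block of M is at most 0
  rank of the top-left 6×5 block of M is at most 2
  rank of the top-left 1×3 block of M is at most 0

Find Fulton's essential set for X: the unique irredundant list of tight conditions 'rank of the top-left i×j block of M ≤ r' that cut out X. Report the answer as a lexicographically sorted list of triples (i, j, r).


Propagating the 30 rank bounds to every northwest block:

  i=1: 0 | 0 | 0 | 0 | 0 | 0 | 0 | 0 | 1 | 1
  i=2: 0 | 0 | 1 | 1 | 1 | 1 | 1 | 1 | 2 | 2
  i=3: 0 | 0 | 1 | 1 | 1 | 1 | 2 | 2 | 3 | 3
  i=4: 0 | 0 | 1 | 1 | 1 | 1 | 2 | 2 | 3 | 4
  i=5: 0 | 0 | 1 | 2 | 2 | 2 | 3 | 3 | 4 | 5
  i=6: 0 | 0 | 1 | 2 | 2 | 3 | 4 | 4 | 5 | 6
  i=7: 1 | 1 | 2 | 3 | 3 | 4 | 5 | 5 | 6 | 7
  i=8: 1 | 1 | 2 | 3 | 3 | 4 | 5 | 6 | 7 | 8
  i=9: 1 | 2 | 3 | 4 | 4 | 5 | 6 | 7 | 8 | 9
  i=10: 1 | 2 | 3 | 4 | 5 | 6 | 7 | 8 | 9 | 10

reading off 1-entries of Δ²R: w = (9, 3, 7, 10, 4, 6, 1, 8, 2, 5).

|D(w)|=28, |Ess(w)|=7:

[(1, 8, 0), (4, 6, 1), (4, 8, 2), (6, 2, 0), (6, 5, 2), (8, 2, 1), (8, 5, 3)]


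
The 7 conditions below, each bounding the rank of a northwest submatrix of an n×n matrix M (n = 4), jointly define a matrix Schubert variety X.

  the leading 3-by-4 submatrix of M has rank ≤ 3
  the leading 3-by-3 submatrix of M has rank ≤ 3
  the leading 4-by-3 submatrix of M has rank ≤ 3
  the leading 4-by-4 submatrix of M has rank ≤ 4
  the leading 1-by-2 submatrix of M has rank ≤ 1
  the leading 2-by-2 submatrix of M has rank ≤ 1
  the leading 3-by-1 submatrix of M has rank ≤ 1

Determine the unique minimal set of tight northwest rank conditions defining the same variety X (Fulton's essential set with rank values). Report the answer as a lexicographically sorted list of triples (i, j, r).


Computing R[i][j] = min implied NW-rank bound (n=4, 7 conditions):

  row 1: 1 1 1 1
  row 2: 1 1 2 2
  row 3: 1 2 3 3
  row 4: 1 2 3 4

the unique w with this rank table is (1, 3, 2, 4).

|D(w)|=1, |Ess(w)|=1:

[(2, 2, 1)]


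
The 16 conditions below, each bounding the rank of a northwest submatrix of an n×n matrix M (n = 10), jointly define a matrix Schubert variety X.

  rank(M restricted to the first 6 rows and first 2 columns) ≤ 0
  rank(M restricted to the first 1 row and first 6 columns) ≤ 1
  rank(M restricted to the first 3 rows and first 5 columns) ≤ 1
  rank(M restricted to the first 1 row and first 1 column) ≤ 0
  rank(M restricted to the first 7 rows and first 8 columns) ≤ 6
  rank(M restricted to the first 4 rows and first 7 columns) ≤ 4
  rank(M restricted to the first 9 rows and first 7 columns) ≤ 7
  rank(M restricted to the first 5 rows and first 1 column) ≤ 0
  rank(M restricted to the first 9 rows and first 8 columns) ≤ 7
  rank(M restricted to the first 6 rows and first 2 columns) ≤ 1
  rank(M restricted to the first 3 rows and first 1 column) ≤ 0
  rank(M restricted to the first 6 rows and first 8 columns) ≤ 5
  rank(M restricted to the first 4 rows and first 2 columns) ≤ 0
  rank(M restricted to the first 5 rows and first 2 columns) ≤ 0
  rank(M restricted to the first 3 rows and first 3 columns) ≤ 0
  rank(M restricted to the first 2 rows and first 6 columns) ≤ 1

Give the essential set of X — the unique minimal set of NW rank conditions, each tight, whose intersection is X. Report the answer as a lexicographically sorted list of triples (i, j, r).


Reconstructing r_w from the 16 given conditions:

  row 1: 0, 0, 0, 1, 1, 1, 1, 1, 1, 1
  row 2: 0, 0, 0, 1, 1, 1, 2, 2, 2, 2
  row 3: 0, 0, 0, 1, 1, 2, 3, 3, 3, 3
  row 4: 0, 0, 1, 2, 2, 3, 4, 4, 4, 4
  row 5: 0, 0, 1, 2, 3, 4, 5, 5, 5, 5
  row 6: 0, 0, 1, 2, 3, 4, 5, 5, 6, 6
  row 7: 1, 1, 2, 3, 4, 5, 6, 6, 7, 7
  row 8: 1, 2, 3, 4, 5, 6, 7, 7, 8, 8
  row 9: 1, 2, 3, 4, 5, 6, 7, 7, 8, 9
  row 10: 1, 2, 3, 4, 5, 6, 7, 8, 9, 10

giving w = (4, 7, 6, 3, 5, 9, 1, 2, 10, 8) via Δ²R.

Fulton essential set (6 of the 20 Rothe cells):

[(2, 6, 1), (3, 3, 0), (3, 5, 1), (6, 2, 0), (6, 8, 5), (9, 8, 7)]


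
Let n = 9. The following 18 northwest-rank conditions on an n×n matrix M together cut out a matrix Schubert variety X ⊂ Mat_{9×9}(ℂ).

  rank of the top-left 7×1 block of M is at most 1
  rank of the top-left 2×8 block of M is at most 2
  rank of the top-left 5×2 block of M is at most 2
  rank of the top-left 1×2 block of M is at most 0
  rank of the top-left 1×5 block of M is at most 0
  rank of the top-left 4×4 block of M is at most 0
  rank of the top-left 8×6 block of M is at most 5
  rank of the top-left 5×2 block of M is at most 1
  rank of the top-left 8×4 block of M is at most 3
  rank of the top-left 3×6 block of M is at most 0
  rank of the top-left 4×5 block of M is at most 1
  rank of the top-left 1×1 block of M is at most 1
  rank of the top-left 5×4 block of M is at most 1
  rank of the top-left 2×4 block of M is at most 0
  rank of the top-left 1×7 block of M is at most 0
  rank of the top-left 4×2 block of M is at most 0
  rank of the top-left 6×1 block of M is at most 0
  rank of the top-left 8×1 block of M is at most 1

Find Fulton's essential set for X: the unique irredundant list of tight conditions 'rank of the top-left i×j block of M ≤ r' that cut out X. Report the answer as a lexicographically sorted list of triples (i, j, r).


Recovering R(i,j) via the rank-extension bound from the 18 conditions:

  0 0 0 0 0 0 0 1 1
  0 0 0 0 0 0 1 2 2
  0 0 0 0 0 0 1 2 3
  0 0 0 0 1 1 2 3 4
  0 1 1 1 2 2 3 4 5
  0 1 2 2 3 3 4 5 6
  1 2 3 3 4 4 5 6 7
  1 2 3 3 4 5 6 7 8
  1 2 3 4 5 6 7 8 9

giving w = (8, 7, 9, 5, 2, 3, 1, 6, 4) via Δ²R.

Fulton essential set (5 of the 26 Rothe cells):

[(1, 7, 0), (3, 6, 0), (4, 4, 0), (6, 1, 0), (8, 4, 3)]


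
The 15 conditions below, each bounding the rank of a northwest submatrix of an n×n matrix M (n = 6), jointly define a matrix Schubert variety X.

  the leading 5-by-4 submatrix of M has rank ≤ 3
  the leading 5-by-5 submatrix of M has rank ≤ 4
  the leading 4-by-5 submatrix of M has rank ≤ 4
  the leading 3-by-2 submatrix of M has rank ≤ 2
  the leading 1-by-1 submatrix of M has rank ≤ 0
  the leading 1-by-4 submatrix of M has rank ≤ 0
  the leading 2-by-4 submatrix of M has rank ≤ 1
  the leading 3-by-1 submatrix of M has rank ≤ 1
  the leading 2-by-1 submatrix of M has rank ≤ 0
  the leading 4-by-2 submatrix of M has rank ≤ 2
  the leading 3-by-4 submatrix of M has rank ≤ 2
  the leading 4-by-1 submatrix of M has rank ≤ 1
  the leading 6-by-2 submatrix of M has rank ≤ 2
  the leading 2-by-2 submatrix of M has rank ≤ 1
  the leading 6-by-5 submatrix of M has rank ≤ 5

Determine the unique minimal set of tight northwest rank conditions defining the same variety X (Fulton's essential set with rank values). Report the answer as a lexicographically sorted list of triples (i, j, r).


Rank table r_w(6×6) implied by the 15 constraints:

  row 1: 0  0  0  0  1  1
  row 2: 0  1  1  1  2  2
  row 3: 1  2  2  2  3  3
  row 4: 1  2  3  3  4  4
  row 5: 1  2  3  3  4  5
  row 6: 1  2  3  4  5  6

reading off 1-entries of Δ²R: w = (5, 2, 1, 3, 6, 4).

D(w) has 6 cells with 3 SE-corners; essential set:

[(1, 4, 0), (2, 1, 0), (5, 4, 3)]


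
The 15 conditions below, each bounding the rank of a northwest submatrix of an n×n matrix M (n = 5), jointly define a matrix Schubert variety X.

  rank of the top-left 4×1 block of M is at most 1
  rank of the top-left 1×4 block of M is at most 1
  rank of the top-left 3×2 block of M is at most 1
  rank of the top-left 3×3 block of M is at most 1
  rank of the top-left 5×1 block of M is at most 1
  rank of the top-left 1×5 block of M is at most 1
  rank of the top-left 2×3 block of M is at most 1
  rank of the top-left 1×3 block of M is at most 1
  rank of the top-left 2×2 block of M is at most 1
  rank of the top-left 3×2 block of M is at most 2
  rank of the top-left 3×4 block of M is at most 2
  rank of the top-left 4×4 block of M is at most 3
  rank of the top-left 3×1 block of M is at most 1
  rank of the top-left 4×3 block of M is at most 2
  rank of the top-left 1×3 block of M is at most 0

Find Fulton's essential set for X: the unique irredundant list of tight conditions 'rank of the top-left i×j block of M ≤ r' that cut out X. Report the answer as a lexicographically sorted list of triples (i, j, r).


Rank table r_w(5×5) implied by the 15 constraints:

  R[1]: 0, 0, 0, 1, 1
  R[2]: 1, 1, 1, 2, 2
  R[3]: 1, 1, 1, 2, 3
  R[4]: 1, 2, 2, 3, 4
  R[5]: 1, 2, 3, 4, 5

second differences of R give the permutation w = (4, 1, 5, 2, 3).

2 SE-corners of the 5-cell Rothe diagram give Ess(w):

[(1, 3, 0), (3, 3, 1)]


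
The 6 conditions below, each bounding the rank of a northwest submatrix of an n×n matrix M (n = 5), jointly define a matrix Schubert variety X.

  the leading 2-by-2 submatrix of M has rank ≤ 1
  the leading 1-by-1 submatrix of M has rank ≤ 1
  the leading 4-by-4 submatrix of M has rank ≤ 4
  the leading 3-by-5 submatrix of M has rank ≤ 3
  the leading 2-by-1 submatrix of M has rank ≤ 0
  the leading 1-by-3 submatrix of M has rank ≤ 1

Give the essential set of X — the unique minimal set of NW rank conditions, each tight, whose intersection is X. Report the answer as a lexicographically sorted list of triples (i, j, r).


Computing R[i][j] = min implied NW-rank bound (n=5, 6 conditions):

  i=1: 0, 1, 1, 1, 1
  i=2: 0, 1, 2, 2, 2
  i=3: 1, 2, 3, 3, 3
  i=4: 1, 2, 3, 4, 4
  i=5: 1, 2, 3, 4, 5

second differences of R give the permutation w = (2, 3, 1, 4, 5).

Rothe diagram D(w) (2 cells), 1 SE-corner (essential condition):

[(2, 1, 0)]


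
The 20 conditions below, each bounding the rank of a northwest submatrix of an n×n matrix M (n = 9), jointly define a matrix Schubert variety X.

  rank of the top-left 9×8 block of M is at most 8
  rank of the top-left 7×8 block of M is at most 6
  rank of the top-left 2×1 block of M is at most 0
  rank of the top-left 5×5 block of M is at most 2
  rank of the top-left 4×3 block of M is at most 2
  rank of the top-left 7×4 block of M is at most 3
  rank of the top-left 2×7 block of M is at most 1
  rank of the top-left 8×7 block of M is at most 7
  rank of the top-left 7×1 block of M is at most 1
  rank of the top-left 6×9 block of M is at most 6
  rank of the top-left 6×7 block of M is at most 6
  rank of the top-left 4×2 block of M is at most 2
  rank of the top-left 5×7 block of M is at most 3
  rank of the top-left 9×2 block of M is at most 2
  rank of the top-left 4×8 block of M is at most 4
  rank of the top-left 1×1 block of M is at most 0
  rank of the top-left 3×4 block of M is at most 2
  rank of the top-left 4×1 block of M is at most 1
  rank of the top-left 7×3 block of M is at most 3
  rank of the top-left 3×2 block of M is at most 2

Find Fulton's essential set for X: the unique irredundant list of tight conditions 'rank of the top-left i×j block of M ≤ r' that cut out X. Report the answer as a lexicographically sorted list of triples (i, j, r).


Computing R[i][j] = min implied NW-rank bound (n=9, 20 conditions):

  i=1: 0 1 1 1 1 1 1 1 1
  i=2: 0 1 1 1 1 1 1 2 2
  i=3: 1 2 2 2 2 2 2 3 3
  i=4: 1 2 2 2 2 3 3 4 4
  i=5: 1 2 2 2 2 3 3 4 5
  i=6: 1 2 3 3 3 4 4 5 6
  i=7: 1 2 3 3 4 5 5 6 7
  i=8: 1 2 3 4 5 6 6 7 8
  i=9: 1 2 3 4 5 6 7 8 9

second differences of R give the permutation w = (2, 8, 1, 6, 9, 3, 5, 4, 7).

ℓ(w)=15; the 5 essential cells (i,j,r):

[(2, 1, 0), (2, 7, 1), (5, 5, 2), (5, 7, 3), (7, 4, 3)]


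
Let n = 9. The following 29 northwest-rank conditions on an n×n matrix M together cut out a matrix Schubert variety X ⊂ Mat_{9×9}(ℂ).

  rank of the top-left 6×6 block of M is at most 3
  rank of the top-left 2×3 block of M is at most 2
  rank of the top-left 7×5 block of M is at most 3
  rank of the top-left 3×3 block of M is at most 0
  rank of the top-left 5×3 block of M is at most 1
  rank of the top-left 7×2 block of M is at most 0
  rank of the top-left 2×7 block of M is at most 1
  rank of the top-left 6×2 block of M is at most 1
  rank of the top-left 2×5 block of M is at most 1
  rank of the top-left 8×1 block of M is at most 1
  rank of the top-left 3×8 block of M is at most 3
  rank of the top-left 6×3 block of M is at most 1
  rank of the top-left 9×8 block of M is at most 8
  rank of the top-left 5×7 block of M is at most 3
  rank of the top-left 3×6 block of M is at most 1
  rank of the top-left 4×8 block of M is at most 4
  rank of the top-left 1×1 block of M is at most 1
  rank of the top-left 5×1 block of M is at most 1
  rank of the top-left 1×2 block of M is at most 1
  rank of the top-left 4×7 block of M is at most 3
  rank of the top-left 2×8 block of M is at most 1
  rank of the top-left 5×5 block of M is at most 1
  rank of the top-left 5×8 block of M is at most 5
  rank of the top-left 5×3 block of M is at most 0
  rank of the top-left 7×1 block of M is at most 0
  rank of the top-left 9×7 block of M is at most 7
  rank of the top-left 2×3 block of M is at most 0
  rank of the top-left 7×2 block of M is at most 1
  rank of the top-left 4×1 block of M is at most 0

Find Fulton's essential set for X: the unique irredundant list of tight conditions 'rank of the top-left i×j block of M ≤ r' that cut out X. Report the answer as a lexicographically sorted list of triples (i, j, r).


The tightest implied rank at each (i,j), from the 29 conditions:

  0 0 0 1 1 1 1 1 1
  0 0 0 1 1 1 1 1 2
  0 0 0 1 1 1 2 2 3
  0 0 0 1 1 2 3 3 4
  0 0 0 1 1 2 3 4 5
  0 0 1 2 2 3 4 5 6
  0 0 1 2 3 4 5 6 7
  1 1 2 3 4 5 6 7 8
  1 2 3 4 5 6 7 8 9

second differences of R give the permutation w = (4, 9, 7, 6, 8, 3, 5, 1, 2).

5 SE-corners of the 27-cell Rothe diagram give Ess(w):

[(2, 8, 1), (3, 6, 1), (5, 3, 0), (5, 5, 1), (7, 2, 0)]


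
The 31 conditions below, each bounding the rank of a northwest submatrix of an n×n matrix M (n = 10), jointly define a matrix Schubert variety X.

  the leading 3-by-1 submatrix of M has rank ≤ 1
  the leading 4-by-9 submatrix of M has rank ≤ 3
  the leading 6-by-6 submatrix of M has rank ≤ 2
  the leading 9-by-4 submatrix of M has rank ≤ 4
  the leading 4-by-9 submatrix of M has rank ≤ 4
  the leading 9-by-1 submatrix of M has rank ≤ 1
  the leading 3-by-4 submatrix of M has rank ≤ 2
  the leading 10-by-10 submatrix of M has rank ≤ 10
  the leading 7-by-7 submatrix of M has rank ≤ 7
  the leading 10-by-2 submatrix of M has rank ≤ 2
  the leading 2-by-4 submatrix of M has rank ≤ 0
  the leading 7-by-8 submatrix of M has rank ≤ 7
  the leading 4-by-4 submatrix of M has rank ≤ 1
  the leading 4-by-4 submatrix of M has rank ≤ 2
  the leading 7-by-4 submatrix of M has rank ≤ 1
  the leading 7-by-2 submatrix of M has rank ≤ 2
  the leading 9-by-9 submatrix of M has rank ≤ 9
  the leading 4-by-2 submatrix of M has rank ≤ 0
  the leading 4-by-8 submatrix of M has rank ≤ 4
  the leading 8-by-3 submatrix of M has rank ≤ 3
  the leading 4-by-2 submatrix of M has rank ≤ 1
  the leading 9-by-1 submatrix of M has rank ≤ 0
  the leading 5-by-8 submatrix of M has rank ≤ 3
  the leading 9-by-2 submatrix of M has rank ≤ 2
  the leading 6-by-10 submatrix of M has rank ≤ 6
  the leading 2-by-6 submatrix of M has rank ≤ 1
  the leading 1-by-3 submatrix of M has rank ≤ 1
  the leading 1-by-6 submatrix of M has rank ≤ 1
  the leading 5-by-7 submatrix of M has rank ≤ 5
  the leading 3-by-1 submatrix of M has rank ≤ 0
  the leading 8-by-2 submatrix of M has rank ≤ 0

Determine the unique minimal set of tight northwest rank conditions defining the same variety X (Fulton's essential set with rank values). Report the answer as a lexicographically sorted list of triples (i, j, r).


Reconstructing r_w from the 31 given conditions:

  i=1: 0 | 0 | 0 | 0 | 1 | 1 | 1 | 1 | 1 | 1
  i=2: 0 | 0 | 0 | 0 | 1 | 1 | 2 | 2 | 2 | 2
  i=3: 0 | 0 | 1 | 1 | 2 | 2 | 3 | 3 | 3 | 3
  i=4: 0 | 0 | 1 | 1 | 2 | 2 | 3 | 3 | 3 | 4
  i=5: 0 | 0 | 1 | 1 | 2 | 2 | 3 | 3 | 4 | 5
  i=6: 0 | 0 | 1 | 1 | 2 | 2 | 3 | 4 | 5 | 6
  i=7: 0 | 0 | 1 | 1 | 2 | 3 | 4 | 5 | 6 | 7
  i=8: 0 | 0 | 1 | 2 | 3 | 4 | 5 | 6 | 7 | 8
  i=9: 0 | 1 | 2 | 3 | 4 | 5 | 6 | 7 | 8 | 9
  i=10: 1 | 2 | 3 | 4 | 5 | 6 | 7 | 8 | 9 | 10

giving w = (5, 7, 3, 10, 9, 8, 6, 4, 2, 1) via Δ²R.

Fulton essential set (8 of the 32 Rothe cells):

[(2, 4, 0), (2, 6, 1), (4, 9, 3), (5, 8, 3), (6, 6, 2), (7, 4, 1), (8, 2, 0), (9, 1, 0)]


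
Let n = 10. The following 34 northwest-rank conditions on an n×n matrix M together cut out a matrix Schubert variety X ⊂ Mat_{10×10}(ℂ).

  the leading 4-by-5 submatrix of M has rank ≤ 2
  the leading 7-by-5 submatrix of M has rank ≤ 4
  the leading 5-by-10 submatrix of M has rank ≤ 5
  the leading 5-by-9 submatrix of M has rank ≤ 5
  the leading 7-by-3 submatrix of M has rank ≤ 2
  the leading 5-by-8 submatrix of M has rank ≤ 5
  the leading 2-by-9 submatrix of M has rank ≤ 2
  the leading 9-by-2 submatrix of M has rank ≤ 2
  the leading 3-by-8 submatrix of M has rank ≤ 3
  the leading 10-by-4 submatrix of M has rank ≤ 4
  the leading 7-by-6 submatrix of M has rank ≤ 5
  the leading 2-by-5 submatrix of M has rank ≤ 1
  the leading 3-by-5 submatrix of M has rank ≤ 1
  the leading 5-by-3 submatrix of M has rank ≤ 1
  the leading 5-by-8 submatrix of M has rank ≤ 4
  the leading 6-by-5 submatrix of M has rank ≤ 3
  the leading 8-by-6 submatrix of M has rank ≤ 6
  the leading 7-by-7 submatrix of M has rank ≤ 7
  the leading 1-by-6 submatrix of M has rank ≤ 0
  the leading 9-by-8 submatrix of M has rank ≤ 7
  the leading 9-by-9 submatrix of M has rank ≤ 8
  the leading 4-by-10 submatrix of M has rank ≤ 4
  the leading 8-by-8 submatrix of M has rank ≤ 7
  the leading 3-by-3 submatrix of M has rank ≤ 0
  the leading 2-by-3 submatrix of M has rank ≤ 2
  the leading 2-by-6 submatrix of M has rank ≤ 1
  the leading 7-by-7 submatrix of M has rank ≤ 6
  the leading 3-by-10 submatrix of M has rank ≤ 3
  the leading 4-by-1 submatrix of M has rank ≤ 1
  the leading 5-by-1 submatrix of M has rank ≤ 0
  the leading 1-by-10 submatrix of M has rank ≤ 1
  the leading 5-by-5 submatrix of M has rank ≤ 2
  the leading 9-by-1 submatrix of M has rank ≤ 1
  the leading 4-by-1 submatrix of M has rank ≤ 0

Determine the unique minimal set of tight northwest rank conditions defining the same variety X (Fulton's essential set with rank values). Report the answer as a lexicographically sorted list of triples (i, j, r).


Computing R[i][j] = min implied NW-rank bound (n=10, 34 conditions):

  R[1]: 0 | 0 | 0 | 0 | 0 | 0 | 1 | 1 | 1 | 1
  R[2]: 0 | 0 | 0 | 1 | 1 | 1 | 2 | 2 | 2 | 2
  R[3]: 0 | 0 | 0 | 1 | 1 | 2 | 3 | 3 | 3 | 3
  R[4]: 0 | 1 | 1 | 2 | 2 | 3 | 4 | 4 | 4 | 4
  R[5]: 0 | 1 | 1 | 2 | 2 | 3 | 4 | 4 | 5 | 5
  R[6]: 1 | 2 | 2 | 3 | 3 | 4 | 5 | 5 | 6 | 6
  R[7]: 1 | 2 | 2 | 3 | 4 | 5 | 6 | 6 | 7 | 7
  R[8]: 1 | 2 | 3 | 4 | 5 | 6 | 7 | 7 | 8 | 8
  R[9]: 1 | 2 | 3 | 4 | 5 | 6 | 7 | 7 | 8 | 9
  R[10]: 1 | 2 | 3 | 4 | 5 | 6 | 7 | 8 | 9 | 10

the unique w with this rank table is (7, 4, 6, 2, 9, 1, 5, 3, 10, 8).

D(w) has 20 cells with 9 SE-corners; essential set:

[(1, 6, 0), (3, 3, 0), (3, 5, 1), (5, 1, 0), (5, 3, 1), (5, 5, 2), (5, 8, 4), (7, 3, 2), (9, 8, 7)]


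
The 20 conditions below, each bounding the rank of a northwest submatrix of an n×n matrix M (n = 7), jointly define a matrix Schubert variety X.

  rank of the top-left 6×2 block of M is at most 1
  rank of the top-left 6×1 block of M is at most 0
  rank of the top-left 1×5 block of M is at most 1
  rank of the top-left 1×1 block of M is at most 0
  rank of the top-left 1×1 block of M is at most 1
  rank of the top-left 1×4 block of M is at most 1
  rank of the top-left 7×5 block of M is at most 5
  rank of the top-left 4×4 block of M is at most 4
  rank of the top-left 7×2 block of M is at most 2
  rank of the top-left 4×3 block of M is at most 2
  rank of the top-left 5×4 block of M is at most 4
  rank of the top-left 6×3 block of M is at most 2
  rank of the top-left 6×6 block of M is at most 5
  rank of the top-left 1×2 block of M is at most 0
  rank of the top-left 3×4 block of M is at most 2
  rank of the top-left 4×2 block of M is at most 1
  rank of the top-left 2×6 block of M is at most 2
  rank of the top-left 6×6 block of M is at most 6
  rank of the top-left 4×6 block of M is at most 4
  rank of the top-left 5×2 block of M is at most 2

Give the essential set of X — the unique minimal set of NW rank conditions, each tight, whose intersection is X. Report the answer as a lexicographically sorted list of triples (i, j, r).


The tightest implied rank at each (i,j), from the 20 conditions:

  row 1: 0, 0, 1, 1, 1, 1, 1
  row 2: 0, 1, 2, 2, 2, 2, 2
  row 3: 0, 1, 2, 2, 3, 3, 3
  row 4: 0, 1, 2, 3, 4, 4, 4
  row 5: 0, 1, 2, 3, 4, 5, 5
  row 6: 0, 1, 2, 3, 4, 5, 6
  row 7: 1, 2, 3, 4, 5, 6, 7

so w = (3, 2, 5, 4, 6, 7, 1).

|D(w)|=8, |Ess(w)|=3:

[(1, 2, 0), (3, 4, 2), (6, 1, 0)]


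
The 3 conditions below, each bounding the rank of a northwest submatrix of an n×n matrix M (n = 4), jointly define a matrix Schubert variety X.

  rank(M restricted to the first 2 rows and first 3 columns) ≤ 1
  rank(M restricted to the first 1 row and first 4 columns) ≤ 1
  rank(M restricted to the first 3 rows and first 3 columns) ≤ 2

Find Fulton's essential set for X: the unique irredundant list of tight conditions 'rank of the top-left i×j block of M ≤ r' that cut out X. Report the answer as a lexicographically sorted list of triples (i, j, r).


Rank table r_w(4×4) implied by the 3 constraints:

  row 1: 1  1  1  1
  row 2: 1  1  1  2
  row 3: 1  2  2  3
  row 4: 1  2  3  4

the unique w with this rank table is (1, 4, 2, 3).

Rothe diagram D(w) (2 cells), 1 SE-corner (essential condition):

[(2, 3, 1)]


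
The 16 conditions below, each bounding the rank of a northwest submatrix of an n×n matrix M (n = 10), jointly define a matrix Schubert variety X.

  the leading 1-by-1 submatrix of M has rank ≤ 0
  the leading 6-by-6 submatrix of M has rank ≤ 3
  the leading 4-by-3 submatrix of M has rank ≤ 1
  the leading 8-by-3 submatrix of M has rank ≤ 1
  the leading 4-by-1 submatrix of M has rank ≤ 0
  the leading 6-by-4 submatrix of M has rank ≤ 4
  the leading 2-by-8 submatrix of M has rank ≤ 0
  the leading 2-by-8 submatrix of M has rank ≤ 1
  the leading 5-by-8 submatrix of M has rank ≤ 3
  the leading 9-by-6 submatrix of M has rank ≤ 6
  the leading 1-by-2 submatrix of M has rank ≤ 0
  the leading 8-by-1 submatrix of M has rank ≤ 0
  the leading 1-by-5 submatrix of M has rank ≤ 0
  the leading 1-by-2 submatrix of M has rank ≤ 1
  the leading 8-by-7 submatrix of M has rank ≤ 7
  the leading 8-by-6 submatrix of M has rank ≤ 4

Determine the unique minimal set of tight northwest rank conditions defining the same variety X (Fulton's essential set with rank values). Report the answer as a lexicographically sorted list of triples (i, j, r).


Recovering R(i,j) via the rank-extension bound from the 16 conditions:

  row 1: 0 0 0 0 0 0 0 0 1 1
  row 2: 0 0 0 0 0 0 0 0 1 2
  row 3: 0 1 1 1 1 1 1 1 2 3
  row 4: 0 1 1 2 2 2 2 2 3 4
  row 5: 0 1 1 2 3 3 3 3 4 5
  row 6: 0 1 1 2 3 3 4 4 5 6
  row 7: 0 1 1 2 3 4 5 5 6 7
  row 8: 0 1 1 2 3 4 5 6 7 8
  row 9: 1 2 2 3 4 5 6 7 8 9
  row 10: 1 2 3 4 5 6 7 8 9 10

reading off 1-entries of Δ²R: w = (9, 10, 2, 4, 5, 7, 6, 8, 1, 3).

ℓ(w)=28; the 4 essential cells (i,j,r):

[(2, 8, 0), (6, 6, 3), (8, 1, 0), (8, 3, 1)]


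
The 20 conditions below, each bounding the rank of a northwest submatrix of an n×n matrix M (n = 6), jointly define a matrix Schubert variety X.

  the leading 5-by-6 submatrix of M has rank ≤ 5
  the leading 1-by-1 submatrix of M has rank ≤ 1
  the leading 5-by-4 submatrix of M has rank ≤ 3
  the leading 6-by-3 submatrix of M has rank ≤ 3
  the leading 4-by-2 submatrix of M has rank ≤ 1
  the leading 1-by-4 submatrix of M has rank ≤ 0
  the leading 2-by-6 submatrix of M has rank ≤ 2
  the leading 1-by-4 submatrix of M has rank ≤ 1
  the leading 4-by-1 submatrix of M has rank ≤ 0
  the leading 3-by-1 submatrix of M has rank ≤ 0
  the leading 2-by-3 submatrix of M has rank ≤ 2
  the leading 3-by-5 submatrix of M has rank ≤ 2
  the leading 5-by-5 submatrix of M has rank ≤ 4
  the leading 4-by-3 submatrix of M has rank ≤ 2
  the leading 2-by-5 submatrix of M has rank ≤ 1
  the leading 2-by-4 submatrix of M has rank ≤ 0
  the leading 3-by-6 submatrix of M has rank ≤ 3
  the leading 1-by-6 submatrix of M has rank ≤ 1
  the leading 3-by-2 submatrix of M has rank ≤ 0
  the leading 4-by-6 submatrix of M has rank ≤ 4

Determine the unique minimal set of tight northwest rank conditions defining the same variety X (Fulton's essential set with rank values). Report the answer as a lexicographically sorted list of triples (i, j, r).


Reconstructing r_w from the 20 given conditions:

  0  0  0  0  1  1
  0  0  0  0  1  2
  0  0  1  1  2  3
  0  1  2  2  3  4
  1  2  3  3  4  5
  1  2  3  4  5  6

so w = (5, 6, 3, 2, 1, 4).

|D(w)|=11, |Ess(w)|=3:

[(2, 4, 0), (3, 2, 0), (4, 1, 0)]


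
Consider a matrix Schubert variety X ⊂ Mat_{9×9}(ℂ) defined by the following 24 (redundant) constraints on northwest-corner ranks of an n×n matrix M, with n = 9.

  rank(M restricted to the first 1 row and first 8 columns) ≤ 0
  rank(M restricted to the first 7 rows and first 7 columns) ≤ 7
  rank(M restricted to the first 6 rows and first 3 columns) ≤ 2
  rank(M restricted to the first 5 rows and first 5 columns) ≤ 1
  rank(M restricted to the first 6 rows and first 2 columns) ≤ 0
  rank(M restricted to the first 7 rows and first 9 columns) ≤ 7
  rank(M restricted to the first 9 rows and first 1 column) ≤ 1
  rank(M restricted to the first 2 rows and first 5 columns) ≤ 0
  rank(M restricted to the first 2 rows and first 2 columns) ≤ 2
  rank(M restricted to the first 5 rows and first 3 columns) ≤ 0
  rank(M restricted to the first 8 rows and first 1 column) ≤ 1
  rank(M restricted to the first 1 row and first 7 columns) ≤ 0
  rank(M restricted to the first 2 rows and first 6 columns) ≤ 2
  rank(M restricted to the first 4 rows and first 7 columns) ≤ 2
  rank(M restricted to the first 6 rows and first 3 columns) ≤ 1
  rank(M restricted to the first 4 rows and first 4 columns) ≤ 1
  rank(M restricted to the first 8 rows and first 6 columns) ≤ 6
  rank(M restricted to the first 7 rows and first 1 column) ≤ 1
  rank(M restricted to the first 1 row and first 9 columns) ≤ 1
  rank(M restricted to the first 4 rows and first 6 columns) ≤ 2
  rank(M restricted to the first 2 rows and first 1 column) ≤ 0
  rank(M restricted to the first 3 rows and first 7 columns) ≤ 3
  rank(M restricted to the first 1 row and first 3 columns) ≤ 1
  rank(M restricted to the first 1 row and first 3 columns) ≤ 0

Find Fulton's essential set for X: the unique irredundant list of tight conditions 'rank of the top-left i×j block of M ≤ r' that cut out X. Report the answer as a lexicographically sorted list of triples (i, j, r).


Propagating the 24 rank bounds to every northwest block:

  0, 0, 0, 0, 0, 0, 0, 0, 1
  0, 0, 0, 0, 0, 1, 1, 1, 2
  0, 0, 0, 1, 1, 2, 2, 2, 3
  0, 0, 0, 1, 1, 2, 2, 3, 4
  0, 0, 0, 1, 1, 2, 3, 4, 5
  0, 0, 1, 2, 2, 3, 4, 5, 6
  1, 1, 2, 3, 3, 4, 5, 6, 7
  1, 2, 3, 4, 4, 5, 6, 7, 8
  1, 2, 3, 4, 5, 6, 7, 8, 9

second differences of R give the permutation w = (9, 6, 4, 8, 7, 3, 1, 2, 5).

|D(w)|=27, |Ess(w)|=6:

[(1, 8, 0), (2, 5, 0), (4, 7, 2), (5, 3, 0), (5, 5, 1), (6, 2, 0)]


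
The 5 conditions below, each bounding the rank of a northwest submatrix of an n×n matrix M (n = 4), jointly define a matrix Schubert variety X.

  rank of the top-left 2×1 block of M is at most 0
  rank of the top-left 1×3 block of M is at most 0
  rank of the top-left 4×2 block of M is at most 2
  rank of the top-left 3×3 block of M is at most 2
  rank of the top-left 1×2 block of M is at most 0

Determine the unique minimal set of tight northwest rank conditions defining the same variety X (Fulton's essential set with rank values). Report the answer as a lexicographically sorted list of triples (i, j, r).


The tightest implied rank at each (i,j), from the 5 conditions:

  R[1]: 0  0  0  1
  R[2]: 0  1  1  2
  R[3]: 1  2  2  3
  R[4]: 1  2  3  4

second differences of R give the permutation w = (4, 2, 1, 3).

Rothe diagram D(w) (4 cells), 2 SE-corners (essential conditions):

[(1, 3, 0), (2, 1, 0)]


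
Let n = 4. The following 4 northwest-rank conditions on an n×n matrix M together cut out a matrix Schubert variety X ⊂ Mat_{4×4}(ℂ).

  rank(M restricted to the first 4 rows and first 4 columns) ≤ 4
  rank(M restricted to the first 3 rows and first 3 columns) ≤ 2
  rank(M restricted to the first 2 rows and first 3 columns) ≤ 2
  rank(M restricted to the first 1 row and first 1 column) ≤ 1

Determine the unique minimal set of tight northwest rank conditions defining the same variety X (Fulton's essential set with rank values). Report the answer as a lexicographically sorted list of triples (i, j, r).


Recovering R(i,j) via the rank-extension bound from the 4 conditions:

  i=1: 1 | 1 | 1 | 1
  i=2: 1 | 2 | 2 | 2
  i=3: 1 | 2 | 2 | 3
  i=4: 1 | 2 | 3 | 4

so w = (1, 2, 4, 3).

Fulton essential set (the sole Rothe cell):

[(3, 3, 2)]


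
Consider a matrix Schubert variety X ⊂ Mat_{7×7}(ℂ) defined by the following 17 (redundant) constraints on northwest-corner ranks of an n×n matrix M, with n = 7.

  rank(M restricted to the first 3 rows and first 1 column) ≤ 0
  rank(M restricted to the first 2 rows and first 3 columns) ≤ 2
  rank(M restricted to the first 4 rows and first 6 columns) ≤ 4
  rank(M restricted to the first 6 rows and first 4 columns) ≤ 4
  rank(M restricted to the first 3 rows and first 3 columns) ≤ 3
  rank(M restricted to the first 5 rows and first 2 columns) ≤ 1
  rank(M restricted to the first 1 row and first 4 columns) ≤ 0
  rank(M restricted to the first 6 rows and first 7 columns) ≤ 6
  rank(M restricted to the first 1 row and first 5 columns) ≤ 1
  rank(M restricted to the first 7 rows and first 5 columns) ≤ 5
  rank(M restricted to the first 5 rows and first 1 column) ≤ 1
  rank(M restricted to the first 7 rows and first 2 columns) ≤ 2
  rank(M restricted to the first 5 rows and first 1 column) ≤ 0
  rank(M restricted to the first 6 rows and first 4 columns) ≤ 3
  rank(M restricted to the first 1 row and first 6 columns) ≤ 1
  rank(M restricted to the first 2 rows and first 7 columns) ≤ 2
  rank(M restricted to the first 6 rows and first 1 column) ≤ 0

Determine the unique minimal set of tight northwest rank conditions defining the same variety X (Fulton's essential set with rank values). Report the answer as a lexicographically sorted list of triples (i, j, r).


Reconstructing r_w from the 17 given conditions:

  0 0 0 0 1 1 1
  0 1 1 1 2 2 2
  0 1 2 2 3 3 3
  0 1 2 3 4 4 4
  0 1 2 3 4 5 5
  0 1 2 3 4 5 6
  1 2 3 4 5 6 7

hence w(1..7) = (5, 2, 3, 4, 6, 7, 1).

|D(w)|=9, |Ess(w)|=2:

[(1, 4, 0), (6, 1, 0)]


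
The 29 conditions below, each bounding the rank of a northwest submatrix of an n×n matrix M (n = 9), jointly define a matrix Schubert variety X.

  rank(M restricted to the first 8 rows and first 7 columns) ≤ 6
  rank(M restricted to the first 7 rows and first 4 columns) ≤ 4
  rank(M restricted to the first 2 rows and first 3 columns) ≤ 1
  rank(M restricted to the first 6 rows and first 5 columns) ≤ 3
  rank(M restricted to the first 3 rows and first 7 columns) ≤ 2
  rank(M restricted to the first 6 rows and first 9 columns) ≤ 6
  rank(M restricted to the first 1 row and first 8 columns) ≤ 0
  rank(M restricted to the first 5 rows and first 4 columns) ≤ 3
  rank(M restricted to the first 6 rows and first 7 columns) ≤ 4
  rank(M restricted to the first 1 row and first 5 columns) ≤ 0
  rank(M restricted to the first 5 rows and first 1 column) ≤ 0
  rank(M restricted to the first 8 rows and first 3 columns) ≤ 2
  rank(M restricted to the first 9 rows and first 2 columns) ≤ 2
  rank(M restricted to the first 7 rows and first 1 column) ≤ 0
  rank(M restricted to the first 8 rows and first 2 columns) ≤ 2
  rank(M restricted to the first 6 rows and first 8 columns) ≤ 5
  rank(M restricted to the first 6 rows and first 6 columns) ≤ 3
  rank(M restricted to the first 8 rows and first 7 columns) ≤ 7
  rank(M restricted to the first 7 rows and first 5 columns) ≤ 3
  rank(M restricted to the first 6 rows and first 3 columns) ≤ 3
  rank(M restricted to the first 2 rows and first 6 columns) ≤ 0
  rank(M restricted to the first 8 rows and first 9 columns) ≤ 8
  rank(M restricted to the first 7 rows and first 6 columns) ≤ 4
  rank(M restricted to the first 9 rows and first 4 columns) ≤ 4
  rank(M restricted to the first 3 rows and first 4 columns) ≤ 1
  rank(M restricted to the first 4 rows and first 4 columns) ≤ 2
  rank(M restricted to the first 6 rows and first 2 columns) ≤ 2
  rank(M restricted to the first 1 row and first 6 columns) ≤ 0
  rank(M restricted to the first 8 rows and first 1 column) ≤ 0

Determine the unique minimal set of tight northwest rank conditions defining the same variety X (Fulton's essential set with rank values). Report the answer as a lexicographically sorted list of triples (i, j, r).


The tightest implied rank at each (i,j), from the 29 conditions:

  R[1]: 0, 0, 0, 0, 0, 0, 0, 0, 1
  R[2]: 0, 0, 0, 0, 0, 0, 1, 1, 2
  R[3]: 0, 1, 1, 1, 1, 1, 2, 2, 3
  R[4]: 0, 1, 2, 2, 2, 2, 3, 3, 4
  R[5]: 0, 1, 2, 3, 3, 3, 4, 4, 5
  R[6]: 0, 1, 2, 3, 3, 3, 4, 5, 6
  R[7]: 0, 1, 2, 3, 3, 4, 5, 6, 7
  R[8]: 0, 1, 2, 3, 4, 5, 6, 7, 8
  R[9]: 1, 2, 3, 4, 5, 6, 7, 8, 9

the unique w with this rank table is (9, 7, 2, 3, 4, 8, 6, 5, 1).

Fulton essential set (5 of the 23 Rothe cells):

[(1, 8, 0), (2, 6, 0), (6, 6, 3), (7, 5, 3), (8, 1, 0)]


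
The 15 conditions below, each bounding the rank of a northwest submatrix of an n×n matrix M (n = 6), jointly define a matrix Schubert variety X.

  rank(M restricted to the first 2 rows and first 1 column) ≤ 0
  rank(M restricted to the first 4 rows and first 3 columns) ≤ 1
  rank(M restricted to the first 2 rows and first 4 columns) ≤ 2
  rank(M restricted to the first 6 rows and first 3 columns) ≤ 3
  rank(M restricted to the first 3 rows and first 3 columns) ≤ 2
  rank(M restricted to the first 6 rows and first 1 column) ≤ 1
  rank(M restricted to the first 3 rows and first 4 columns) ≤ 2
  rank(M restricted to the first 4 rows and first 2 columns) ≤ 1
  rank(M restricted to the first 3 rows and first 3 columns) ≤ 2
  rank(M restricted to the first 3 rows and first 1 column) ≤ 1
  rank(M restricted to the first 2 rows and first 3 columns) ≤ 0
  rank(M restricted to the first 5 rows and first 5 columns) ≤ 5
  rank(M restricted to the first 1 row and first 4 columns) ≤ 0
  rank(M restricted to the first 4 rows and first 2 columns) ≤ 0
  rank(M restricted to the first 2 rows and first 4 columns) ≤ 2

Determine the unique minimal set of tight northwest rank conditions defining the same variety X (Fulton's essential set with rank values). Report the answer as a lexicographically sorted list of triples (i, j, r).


Computing R[i][j] = min implied NW-rank bound (n=6, 15 conditions):

  R[1]: 0 0 0 0 1 1
  R[2]: 0 0 0 1 2 2
  R[3]: 0 0 1 2 3 3
  R[4]: 0 0 1 2 3 4
  R[5]: 1 1 2 3 4 5
  R[6]: 1 2 3 4 5 6

hence w(1..6) = (5, 4, 3, 6, 1, 2).

|D(w)|=11, |Ess(w)|=3:

[(1, 4, 0), (2, 3, 0), (4, 2, 0)]
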